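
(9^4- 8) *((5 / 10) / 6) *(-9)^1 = -19659 / 4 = -4914.75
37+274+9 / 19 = 5918 / 19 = 311.47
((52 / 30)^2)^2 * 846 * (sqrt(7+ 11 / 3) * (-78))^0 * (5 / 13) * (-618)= -680683328 / 375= -1815155.54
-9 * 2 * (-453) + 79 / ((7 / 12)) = 58026 / 7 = 8289.43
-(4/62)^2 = -4/961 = -0.00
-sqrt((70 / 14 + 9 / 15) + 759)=-sqrt(19115) / 5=-27.65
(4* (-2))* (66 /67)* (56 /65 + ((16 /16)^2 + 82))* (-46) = 132393888 /4355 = 30400.43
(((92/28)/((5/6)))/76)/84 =23/37240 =0.00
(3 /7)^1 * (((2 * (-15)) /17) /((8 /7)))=-45 /68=-0.66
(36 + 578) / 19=614 / 19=32.32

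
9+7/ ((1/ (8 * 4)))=233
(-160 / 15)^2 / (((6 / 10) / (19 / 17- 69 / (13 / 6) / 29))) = 3.70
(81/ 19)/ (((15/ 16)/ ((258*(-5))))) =-111456/ 19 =-5866.11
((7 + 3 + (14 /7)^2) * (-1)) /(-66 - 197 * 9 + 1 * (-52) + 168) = 14 /1723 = 0.01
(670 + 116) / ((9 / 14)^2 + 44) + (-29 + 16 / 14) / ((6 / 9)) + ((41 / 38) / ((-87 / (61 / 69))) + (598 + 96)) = 4655852524744 / 6950063295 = 669.90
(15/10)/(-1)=-3/2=-1.50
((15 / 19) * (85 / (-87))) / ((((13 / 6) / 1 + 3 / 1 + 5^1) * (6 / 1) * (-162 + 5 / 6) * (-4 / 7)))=-8925 / 65003674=-0.00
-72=-72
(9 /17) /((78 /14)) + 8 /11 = 1999 /2431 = 0.82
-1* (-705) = 705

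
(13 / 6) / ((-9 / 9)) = -13 / 6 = -2.17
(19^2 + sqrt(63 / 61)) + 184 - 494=52.02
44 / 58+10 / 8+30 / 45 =931 / 348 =2.68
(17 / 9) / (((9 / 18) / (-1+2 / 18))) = -272 / 81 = -3.36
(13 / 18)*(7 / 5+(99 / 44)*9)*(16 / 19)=11258 / 855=13.17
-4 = -4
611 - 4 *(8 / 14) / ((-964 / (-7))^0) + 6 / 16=609.09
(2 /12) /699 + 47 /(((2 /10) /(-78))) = -76876019 /4194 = -18330.00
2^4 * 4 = 64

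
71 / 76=0.93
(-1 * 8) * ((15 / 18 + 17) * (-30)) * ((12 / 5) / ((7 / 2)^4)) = 164352 / 2401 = 68.45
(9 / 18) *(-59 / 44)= -59 / 88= -0.67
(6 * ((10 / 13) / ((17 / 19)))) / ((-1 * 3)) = -380 / 221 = -1.72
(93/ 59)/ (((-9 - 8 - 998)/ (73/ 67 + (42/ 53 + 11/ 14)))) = -12333939/ 2977122890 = -0.00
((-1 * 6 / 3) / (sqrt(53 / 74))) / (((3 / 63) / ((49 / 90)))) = -343 * sqrt(3922) / 795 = -27.02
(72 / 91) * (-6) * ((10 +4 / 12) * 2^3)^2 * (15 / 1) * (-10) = 442828800 / 91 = 4866250.55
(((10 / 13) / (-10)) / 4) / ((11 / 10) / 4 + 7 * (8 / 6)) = -30 / 14989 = -0.00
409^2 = 167281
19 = 19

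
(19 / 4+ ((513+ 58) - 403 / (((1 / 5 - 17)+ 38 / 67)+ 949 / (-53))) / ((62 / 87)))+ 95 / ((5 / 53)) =1580568767 / 863908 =1829.56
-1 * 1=-1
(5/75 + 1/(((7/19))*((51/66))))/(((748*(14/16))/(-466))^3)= -5172263301952/4003659732765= -1.29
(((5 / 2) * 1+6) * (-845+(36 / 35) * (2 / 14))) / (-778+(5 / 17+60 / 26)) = 777657673 / 83967870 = 9.26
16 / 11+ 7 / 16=333 / 176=1.89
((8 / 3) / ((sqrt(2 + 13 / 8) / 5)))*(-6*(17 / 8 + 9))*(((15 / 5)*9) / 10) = -4806*sqrt(58) / 29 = -1262.12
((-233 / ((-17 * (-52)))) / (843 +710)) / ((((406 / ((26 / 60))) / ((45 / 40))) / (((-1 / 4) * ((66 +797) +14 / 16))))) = 4830789 / 109760573440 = 0.00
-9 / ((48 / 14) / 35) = -735 / 8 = -91.88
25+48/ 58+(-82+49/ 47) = -75142/ 1363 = -55.13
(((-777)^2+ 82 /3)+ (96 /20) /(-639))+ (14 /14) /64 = 41152032233 /68160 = 603756.34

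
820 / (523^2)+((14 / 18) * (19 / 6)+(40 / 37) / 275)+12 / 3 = 194472673063 / 30058101810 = 6.47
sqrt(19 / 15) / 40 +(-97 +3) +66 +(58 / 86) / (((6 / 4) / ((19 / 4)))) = -6673 / 258 +sqrt(285) / 600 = -25.84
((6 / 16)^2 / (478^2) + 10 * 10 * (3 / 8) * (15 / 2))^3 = 69564056288694928990877016729 / 3126851826478980530176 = 22247314.60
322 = 322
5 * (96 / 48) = 10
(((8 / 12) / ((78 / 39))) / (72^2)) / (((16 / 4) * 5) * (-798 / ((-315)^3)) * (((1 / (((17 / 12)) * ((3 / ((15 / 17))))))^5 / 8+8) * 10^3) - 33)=-98783701122001 / 44421629760223146176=-0.00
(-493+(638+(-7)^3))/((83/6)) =-1188/83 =-14.31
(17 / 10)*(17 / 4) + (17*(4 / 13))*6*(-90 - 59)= -2427923 / 520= -4669.08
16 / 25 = 0.64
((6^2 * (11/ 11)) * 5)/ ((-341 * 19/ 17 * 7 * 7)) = -3060/ 317471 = -0.01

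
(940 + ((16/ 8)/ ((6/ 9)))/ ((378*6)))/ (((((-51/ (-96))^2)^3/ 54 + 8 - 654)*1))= -381522481774592/ 262194699555929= -1.46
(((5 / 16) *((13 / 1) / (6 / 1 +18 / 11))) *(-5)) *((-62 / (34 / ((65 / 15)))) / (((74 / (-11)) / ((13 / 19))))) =-206023675 / 96372864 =-2.14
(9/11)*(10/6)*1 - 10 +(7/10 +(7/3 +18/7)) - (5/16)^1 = -61799/18480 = -3.34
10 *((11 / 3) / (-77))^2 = 10 / 441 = 0.02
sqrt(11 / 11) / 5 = 1 / 5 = 0.20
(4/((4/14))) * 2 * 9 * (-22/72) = -77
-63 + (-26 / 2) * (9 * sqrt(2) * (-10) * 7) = -63 + 8190 * sqrt(2) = 11519.41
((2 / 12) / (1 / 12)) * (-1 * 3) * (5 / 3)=-10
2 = 2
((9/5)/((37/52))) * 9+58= 14942/185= 80.77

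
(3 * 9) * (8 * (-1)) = -216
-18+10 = -8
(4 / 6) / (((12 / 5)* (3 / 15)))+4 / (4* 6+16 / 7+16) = 494 / 333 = 1.48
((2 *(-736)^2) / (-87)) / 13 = -1083392 / 1131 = -957.91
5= 5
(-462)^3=-98611128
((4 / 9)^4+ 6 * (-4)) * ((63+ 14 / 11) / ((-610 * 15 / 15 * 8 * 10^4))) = 13893257 / 440243100000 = 0.00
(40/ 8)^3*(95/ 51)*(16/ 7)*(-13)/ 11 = -2470000/ 3927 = -628.98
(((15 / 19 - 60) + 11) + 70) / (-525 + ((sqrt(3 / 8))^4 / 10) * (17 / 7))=-618240 / 14895031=-0.04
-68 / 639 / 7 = -0.02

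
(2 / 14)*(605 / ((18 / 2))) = 605 / 63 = 9.60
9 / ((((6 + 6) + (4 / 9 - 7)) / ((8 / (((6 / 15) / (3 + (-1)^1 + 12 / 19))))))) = 81000 / 931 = 87.00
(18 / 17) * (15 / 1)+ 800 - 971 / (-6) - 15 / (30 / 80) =95647 / 102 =937.72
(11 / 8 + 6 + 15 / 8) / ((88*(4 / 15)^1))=555 / 1408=0.39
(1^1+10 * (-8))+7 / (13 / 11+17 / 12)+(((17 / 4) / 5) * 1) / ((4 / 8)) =-36557 / 490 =-74.61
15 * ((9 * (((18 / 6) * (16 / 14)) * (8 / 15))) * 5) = 8640 / 7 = 1234.29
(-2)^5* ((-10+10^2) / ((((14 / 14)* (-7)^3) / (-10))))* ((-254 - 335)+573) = 460800 / 343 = 1343.44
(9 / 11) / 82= 9 / 902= 0.01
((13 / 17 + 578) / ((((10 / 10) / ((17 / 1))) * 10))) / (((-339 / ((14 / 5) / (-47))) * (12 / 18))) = 68873 / 265550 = 0.26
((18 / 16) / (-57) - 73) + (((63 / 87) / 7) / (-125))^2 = -145847795507 / 1997375000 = -73.02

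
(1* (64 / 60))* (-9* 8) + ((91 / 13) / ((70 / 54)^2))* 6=-9066 / 175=-51.81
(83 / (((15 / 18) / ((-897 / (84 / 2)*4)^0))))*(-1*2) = -996 / 5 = -199.20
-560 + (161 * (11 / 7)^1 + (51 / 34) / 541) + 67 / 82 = -6791382 / 22181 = -306.18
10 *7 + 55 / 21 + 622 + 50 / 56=58423 / 84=695.51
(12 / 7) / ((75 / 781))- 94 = -13326 / 175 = -76.15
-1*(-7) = 7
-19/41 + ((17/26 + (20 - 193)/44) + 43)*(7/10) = 27.34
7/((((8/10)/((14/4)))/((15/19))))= 24.18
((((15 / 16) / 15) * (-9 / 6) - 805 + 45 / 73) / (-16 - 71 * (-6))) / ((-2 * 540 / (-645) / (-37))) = 2989901069 / 68958720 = 43.36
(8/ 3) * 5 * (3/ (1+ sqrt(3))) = -20+ 20 * sqrt(3) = 14.64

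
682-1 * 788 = -106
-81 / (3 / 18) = -486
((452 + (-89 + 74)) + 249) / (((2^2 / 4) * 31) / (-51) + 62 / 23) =804678 / 2449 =328.57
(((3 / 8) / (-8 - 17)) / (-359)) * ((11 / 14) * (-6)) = -99 / 502600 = -0.00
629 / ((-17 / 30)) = -1110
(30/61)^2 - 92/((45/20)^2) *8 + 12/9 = -43343728/301401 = -143.81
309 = 309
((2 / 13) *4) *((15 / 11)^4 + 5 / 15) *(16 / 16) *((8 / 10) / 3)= 5328512 / 8564985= 0.62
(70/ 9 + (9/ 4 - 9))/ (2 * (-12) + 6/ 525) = -6475/ 151128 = -0.04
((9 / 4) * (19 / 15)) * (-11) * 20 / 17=-627 / 17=-36.88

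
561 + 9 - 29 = 541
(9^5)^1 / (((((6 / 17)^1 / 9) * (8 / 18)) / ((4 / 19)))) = 27103491 / 38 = 713249.76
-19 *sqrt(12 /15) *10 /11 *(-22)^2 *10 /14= -16720 *sqrt(5) /7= -5341.01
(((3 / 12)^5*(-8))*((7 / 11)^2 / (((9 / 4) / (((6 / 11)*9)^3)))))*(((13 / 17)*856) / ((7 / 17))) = -42589638 / 161051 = -264.45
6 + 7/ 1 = 13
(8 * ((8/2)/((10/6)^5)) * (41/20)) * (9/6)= 119556/15625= 7.65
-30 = -30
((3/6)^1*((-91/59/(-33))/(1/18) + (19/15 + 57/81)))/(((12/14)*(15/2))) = 862204/3942675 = 0.22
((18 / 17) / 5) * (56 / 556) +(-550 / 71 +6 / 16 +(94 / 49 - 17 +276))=83382125019 / 328835080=253.57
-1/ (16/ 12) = -3/ 4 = -0.75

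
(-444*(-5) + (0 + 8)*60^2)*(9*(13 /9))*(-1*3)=-1209780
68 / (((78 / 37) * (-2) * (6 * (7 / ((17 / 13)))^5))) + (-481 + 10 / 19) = -13330504287836893 / 27744469171146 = -480.47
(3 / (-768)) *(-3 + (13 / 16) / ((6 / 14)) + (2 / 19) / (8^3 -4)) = 127865 / 29650944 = 0.00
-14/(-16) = 7/8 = 0.88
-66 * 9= -594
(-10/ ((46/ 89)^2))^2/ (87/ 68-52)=-26665452425/ 965171609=-27.63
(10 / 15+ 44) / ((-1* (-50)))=67 / 75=0.89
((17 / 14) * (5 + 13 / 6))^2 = 534361 / 7056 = 75.73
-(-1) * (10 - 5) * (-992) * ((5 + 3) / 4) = -9920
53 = 53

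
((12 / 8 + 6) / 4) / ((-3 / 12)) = -15 / 2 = -7.50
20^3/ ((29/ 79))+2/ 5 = 3160058/ 145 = 21793.50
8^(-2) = 1/64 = 0.02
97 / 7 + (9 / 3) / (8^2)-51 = -16619 / 448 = -37.10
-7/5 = -1.40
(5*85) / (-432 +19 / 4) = -1700 / 1709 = -0.99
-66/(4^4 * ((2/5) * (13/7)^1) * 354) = -385/392704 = -0.00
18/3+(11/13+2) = 115/13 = 8.85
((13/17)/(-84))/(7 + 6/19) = -247/198492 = -0.00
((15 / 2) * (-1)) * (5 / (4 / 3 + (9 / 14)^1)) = -1575 / 83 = -18.98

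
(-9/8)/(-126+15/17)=51/5672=0.01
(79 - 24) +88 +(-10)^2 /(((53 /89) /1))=16479 /53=310.92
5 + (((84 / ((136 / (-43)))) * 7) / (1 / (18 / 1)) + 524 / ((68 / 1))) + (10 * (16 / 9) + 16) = -504889 / 153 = -3299.93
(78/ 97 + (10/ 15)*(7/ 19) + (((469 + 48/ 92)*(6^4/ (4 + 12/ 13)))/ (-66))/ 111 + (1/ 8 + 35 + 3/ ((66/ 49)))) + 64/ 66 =1552714071/ 69009292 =22.50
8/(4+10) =4/7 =0.57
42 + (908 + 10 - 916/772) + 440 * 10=1034251/193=5358.81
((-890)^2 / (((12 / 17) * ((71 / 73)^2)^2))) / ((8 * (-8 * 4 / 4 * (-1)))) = 95600548458425 / 4879042752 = 19594.12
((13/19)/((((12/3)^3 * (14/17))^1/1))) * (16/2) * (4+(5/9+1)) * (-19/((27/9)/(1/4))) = -0.91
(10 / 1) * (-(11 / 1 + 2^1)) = -130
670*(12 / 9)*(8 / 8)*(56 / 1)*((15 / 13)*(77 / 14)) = 4127200 / 13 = 317476.92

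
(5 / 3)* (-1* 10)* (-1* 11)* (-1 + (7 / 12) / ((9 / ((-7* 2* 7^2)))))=-675125 / 81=-8334.88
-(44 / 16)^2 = -121 / 16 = -7.56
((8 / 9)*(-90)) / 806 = -40 / 403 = -0.10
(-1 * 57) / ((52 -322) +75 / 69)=1311 / 6185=0.21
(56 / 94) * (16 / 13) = 448 / 611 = 0.73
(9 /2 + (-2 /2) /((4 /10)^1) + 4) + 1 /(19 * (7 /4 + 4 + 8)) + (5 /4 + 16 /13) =461053 /54340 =8.48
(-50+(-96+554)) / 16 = 51 / 2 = 25.50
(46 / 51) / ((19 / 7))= 322 / 969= 0.33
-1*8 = -8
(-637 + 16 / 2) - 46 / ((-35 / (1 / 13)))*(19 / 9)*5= -627.93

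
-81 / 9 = -9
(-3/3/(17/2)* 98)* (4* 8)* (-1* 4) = 25088/17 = 1475.76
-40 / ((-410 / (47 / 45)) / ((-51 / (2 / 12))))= -6392 / 205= -31.18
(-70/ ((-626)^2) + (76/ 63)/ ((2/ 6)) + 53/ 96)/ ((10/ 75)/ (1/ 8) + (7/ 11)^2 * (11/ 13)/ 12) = 196335673105/ 51554422808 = 3.81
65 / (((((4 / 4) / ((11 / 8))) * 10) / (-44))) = -1573 / 4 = -393.25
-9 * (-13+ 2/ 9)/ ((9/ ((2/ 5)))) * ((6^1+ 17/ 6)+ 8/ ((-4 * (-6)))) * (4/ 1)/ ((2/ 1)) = 2530/ 27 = 93.70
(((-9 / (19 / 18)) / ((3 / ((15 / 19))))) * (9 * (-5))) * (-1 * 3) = -109350 / 361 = -302.91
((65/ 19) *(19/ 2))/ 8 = 65/ 16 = 4.06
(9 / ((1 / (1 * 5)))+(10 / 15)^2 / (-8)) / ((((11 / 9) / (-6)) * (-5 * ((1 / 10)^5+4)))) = 11.03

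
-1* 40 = -40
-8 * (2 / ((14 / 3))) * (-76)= 1824 / 7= 260.57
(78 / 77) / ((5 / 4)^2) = 1248 / 1925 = 0.65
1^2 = 1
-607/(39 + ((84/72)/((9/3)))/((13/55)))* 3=-426114/9511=-44.80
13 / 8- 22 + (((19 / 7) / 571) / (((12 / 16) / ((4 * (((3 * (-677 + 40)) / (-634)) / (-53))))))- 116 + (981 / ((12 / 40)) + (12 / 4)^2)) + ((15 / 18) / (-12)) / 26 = 56437670172415 / 17958790512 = 3142.62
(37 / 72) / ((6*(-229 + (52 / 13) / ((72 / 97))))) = -37 / 96600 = -0.00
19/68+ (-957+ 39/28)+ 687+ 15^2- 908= -113208/119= -951.33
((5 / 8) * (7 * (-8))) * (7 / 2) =-245 / 2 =-122.50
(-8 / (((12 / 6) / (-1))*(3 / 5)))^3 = 8000 / 27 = 296.30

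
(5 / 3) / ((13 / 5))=25 / 39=0.64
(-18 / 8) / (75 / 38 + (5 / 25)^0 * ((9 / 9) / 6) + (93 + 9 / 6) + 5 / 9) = -1539 / 66482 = -0.02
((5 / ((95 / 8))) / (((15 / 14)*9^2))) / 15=0.00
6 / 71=0.08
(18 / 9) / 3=2 / 3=0.67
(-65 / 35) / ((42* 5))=-13 / 1470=-0.01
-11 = -11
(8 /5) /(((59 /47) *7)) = 376 /2065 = 0.18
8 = 8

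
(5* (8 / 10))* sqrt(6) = 4* sqrt(6) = 9.80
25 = 25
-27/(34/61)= -1647/34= -48.44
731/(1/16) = 11696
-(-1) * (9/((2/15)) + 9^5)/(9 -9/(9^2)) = 1064097/160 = 6650.61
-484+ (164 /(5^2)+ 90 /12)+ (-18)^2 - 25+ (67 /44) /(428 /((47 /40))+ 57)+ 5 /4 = -923895704 /5444725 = -169.69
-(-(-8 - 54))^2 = -3844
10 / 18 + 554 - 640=-769 / 9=-85.44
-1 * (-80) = 80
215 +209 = 424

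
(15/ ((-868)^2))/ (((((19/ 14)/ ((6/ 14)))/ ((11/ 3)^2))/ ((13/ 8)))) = 7865/ 57260224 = 0.00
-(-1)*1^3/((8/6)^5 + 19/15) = 1215/6659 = 0.18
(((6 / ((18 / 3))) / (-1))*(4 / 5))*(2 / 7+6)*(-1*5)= 176 / 7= 25.14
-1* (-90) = 90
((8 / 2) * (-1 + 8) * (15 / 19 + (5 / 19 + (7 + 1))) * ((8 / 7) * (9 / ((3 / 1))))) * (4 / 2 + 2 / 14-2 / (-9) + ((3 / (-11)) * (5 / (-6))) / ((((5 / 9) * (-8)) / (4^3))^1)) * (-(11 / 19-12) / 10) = -53661248 / 59565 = -900.89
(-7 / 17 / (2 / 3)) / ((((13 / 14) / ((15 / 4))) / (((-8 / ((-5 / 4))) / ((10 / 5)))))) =-1764 / 221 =-7.98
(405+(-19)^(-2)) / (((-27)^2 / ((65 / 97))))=9503390 / 25527393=0.37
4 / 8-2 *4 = -15 / 2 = -7.50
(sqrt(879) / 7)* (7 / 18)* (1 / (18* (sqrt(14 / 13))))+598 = sqrt(159978) / 4536+598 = 598.09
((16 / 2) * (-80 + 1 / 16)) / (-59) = 1279 / 118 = 10.84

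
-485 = -485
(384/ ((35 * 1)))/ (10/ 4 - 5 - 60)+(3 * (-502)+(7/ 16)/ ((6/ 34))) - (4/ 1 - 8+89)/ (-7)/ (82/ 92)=-12829525799/ 8610000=-1490.07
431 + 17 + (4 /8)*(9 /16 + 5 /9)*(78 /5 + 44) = 346549 /720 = 481.32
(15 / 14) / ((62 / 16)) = 60 / 217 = 0.28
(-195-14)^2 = 43681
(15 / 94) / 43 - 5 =-20195 / 4042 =-5.00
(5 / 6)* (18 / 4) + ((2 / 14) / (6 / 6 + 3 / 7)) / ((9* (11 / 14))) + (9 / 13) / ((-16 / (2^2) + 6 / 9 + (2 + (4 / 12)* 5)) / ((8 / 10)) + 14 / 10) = 11630101 / 2805660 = 4.15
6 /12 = 1 /2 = 0.50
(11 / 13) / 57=11 / 741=0.01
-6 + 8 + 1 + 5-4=4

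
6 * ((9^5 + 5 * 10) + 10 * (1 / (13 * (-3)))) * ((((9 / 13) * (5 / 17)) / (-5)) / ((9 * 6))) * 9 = -2406.74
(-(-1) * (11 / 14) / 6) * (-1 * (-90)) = 165 / 14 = 11.79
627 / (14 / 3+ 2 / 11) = 20691 / 160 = 129.32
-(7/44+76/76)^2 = -2601/1936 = -1.34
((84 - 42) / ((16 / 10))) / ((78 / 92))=805 / 26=30.96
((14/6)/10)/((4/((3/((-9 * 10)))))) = -7/3600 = -0.00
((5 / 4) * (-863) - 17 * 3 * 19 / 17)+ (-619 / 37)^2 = -4686723 / 5476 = -855.87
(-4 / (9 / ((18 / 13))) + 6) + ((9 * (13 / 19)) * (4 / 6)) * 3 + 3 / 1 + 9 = 7336 / 247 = 29.70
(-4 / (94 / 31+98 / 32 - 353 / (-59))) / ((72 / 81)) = -43896 / 117815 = -0.37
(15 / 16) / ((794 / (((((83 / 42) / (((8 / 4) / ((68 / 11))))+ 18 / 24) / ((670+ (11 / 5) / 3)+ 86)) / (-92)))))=-475275 / 4086139154944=-0.00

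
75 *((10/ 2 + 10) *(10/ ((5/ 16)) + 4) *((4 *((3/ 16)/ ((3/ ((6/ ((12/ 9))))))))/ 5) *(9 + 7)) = 145800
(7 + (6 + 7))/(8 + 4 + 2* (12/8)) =1.33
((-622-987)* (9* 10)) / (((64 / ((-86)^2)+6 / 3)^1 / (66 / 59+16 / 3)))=-16987484110 / 36521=-465142.91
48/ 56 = 0.86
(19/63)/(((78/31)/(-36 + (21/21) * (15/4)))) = -25327/6552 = -3.87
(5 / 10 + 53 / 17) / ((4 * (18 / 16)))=41 / 51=0.80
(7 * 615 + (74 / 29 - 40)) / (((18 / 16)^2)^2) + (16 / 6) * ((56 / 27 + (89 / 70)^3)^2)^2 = 275147745650050368442705361225069 / 79994624186329720875000000000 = 3439.58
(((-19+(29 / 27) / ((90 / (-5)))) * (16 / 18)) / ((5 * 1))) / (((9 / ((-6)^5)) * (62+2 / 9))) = 74104 / 1575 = 47.05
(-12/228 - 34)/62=-647/1178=-0.55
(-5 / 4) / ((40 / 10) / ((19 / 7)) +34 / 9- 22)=855 / 11456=0.07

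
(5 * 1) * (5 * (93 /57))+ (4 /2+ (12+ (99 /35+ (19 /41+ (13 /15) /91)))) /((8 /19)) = 53579363 /654360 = 81.88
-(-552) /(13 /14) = 7728 /13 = 594.46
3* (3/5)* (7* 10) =126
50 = 50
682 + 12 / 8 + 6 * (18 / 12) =1385 / 2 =692.50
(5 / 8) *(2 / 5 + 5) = 3.38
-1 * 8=-8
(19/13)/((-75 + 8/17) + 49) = -323/5642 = -0.06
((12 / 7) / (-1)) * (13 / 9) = -52 / 21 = -2.48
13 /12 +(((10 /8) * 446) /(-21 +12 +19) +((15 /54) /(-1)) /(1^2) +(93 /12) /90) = 6797 /120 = 56.64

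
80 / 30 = 8 / 3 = 2.67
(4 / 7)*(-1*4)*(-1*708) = 11328 / 7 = 1618.29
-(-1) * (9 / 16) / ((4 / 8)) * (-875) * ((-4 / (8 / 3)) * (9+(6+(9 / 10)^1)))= 751275 / 32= 23477.34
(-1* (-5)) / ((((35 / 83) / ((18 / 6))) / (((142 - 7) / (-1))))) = -33615 / 7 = -4802.14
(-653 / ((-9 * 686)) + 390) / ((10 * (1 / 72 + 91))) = 4817026 / 11238395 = 0.43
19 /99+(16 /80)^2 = 574 /2475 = 0.23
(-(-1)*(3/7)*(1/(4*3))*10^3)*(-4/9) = -1000/63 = -15.87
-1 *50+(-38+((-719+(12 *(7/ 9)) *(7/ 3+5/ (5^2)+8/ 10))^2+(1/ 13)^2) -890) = 6464125528/ 13689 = 472213.13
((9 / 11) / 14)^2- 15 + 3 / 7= -345495 / 23716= -14.57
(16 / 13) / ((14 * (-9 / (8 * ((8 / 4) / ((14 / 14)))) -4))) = -128 / 6643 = -0.02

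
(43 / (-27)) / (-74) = 43 / 1998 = 0.02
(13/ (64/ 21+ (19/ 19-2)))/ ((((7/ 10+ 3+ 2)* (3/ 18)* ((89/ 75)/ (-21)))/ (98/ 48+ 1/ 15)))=-249.34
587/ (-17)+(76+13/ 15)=10796/ 255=42.34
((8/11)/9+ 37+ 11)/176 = 595/2178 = 0.27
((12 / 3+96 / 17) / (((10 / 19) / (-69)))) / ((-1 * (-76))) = -16.64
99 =99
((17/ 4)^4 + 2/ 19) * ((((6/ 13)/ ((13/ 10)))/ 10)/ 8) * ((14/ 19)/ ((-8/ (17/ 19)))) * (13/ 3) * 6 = -566705727/ 182614016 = -3.10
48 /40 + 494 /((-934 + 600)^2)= 1.20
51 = 51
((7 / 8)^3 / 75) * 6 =343 / 6400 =0.05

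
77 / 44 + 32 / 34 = 183 / 68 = 2.69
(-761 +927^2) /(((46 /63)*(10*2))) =6761223 /115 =58793.24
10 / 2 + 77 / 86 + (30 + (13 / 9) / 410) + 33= 5466092 / 79335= 68.90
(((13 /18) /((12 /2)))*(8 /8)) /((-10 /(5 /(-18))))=13 /3888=0.00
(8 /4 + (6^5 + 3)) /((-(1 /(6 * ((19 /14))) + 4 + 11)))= -443517 /862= -514.52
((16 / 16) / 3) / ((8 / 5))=5 / 24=0.21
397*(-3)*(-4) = 4764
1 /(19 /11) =11 /19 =0.58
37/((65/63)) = 2331/65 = 35.86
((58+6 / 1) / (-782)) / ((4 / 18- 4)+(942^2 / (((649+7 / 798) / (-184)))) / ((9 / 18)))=10654128 / 65500860813605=0.00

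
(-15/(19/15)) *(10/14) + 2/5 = -5359/665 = -8.06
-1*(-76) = 76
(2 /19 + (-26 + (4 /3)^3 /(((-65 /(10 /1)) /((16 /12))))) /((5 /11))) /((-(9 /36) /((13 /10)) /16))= 37238272 /7695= 4839.28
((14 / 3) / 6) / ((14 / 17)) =17 / 18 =0.94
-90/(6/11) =-165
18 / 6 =3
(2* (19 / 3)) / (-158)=-19 / 237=-0.08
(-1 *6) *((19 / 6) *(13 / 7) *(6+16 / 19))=-1690 / 7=-241.43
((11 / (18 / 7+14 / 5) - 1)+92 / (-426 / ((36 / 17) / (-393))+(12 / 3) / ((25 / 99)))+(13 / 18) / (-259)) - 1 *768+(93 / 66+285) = -9158664393469615 / 19058924428236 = -480.54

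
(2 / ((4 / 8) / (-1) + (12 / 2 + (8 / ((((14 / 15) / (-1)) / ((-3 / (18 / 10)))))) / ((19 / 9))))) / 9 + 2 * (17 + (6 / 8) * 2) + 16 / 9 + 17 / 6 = 815017 / 19578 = 41.63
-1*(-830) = 830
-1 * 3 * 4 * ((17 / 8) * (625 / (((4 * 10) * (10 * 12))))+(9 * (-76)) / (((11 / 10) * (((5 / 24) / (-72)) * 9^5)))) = -5359411 / 114048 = -46.99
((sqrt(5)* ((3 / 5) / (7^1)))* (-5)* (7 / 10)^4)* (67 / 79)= -68943* sqrt(5) / 790000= -0.20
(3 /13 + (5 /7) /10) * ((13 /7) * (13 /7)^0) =55 /98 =0.56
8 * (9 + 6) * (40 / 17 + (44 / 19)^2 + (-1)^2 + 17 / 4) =9548550 / 6137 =1555.90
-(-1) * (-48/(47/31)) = -1488/47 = -31.66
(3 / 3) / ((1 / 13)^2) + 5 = 174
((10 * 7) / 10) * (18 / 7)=18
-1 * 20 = -20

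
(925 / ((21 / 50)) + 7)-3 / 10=463907 / 210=2209.08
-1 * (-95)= 95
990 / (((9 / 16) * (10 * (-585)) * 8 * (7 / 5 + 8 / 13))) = -22 / 1179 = -0.02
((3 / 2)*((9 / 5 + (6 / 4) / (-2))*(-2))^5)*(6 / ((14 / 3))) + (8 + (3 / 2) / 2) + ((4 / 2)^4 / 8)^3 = -62.01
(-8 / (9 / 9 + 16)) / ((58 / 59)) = -236 / 493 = -0.48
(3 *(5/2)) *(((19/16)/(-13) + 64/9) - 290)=-2648695/1248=-2122.35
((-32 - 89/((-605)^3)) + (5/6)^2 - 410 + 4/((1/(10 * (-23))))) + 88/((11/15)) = -9895718297671/7972024500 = -1241.31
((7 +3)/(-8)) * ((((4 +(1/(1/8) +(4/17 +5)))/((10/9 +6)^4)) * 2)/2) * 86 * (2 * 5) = -7.25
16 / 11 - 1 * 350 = -3834 / 11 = -348.55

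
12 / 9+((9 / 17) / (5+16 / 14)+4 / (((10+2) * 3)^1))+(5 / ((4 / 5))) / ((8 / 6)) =654545 / 105264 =6.22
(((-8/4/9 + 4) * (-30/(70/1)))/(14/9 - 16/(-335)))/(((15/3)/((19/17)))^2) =-72561/1438115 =-0.05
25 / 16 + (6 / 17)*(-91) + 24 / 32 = -8107 / 272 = -29.81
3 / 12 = 1 / 4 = 0.25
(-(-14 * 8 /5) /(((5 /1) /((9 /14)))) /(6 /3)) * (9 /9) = 36 /25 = 1.44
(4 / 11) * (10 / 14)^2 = 100 / 539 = 0.19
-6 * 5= -30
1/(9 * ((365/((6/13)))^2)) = 4/22515025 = 0.00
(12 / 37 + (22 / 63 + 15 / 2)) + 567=575.17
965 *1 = 965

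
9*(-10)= -90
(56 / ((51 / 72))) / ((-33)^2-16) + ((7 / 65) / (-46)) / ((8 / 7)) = 31254671 / 436324720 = 0.07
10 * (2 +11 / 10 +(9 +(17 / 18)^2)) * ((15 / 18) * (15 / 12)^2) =2630875 / 15552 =169.17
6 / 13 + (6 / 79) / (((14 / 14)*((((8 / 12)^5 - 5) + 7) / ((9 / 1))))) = 208059 / 265993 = 0.78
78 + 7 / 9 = 709 / 9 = 78.78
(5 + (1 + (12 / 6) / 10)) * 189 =5859 / 5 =1171.80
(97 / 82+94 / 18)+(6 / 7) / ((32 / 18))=142319 / 20664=6.89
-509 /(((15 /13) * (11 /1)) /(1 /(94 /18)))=-19851 /2585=-7.68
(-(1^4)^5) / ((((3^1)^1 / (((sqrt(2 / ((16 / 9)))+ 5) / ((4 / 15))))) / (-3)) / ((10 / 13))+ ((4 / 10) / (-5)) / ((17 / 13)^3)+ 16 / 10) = -19341009188025 / 28846460761438+ 70602389325 * sqrt(2) / 14423230380719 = -0.66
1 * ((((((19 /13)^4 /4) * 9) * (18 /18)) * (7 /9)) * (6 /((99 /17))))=15508199 /1885026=8.23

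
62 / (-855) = -62 / 855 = -0.07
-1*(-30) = 30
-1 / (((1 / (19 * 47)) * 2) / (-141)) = 125913 / 2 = 62956.50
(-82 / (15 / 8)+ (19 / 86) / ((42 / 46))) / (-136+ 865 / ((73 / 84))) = -9556357 / 188823320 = -0.05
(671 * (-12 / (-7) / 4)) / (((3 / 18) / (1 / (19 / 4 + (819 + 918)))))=0.99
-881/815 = -1.08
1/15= 0.07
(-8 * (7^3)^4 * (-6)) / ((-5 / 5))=-664381785648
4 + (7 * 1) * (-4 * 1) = -24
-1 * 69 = -69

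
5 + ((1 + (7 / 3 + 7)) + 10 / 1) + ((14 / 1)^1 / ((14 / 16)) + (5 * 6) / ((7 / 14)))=304 / 3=101.33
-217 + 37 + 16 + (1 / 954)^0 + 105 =-58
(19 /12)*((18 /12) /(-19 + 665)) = 1 /272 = 0.00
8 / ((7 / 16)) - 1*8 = 72 / 7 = 10.29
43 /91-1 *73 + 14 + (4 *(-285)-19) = -110795 /91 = -1217.53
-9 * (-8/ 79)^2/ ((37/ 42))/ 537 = -8064/ 41334143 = -0.00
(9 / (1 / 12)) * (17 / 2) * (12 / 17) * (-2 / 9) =-144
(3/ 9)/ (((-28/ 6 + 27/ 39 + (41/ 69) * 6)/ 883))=-264017/ 367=-719.39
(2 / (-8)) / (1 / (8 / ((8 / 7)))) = -7 / 4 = -1.75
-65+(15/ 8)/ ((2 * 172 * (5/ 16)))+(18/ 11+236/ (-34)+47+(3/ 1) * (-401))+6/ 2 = -39345815/ 32164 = -1223.29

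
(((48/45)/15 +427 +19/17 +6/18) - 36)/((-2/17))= -1501397/450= -3336.44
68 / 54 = 34 / 27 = 1.26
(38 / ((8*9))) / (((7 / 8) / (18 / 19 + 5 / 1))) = 226 / 63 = 3.59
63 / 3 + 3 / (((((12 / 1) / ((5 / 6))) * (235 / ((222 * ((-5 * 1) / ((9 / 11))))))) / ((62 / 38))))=612023 / 32148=19.04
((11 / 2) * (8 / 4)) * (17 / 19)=187 / 19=9.84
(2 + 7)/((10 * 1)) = 9/10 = 0.90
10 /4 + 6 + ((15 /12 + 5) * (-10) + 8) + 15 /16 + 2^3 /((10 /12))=-2837 /80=-35.46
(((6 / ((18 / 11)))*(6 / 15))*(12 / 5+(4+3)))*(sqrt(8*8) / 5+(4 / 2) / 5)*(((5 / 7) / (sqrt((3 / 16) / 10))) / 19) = 8272*sqrt(30) / 5985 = 7.57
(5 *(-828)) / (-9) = 460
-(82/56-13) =323/28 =11.54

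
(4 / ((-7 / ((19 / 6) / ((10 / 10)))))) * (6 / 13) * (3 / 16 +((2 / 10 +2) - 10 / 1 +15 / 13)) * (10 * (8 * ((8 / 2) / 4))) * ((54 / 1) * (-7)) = -27566568 / 169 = -163115.79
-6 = -6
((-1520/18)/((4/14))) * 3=-2660/3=-886.67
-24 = -24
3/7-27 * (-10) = 1893/7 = 270.43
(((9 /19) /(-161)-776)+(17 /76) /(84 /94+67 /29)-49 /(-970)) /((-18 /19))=2234178707179 /2727977560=818.99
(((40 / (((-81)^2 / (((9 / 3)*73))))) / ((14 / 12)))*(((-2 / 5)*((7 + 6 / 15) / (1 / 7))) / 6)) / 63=-43216 / 688905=-0.06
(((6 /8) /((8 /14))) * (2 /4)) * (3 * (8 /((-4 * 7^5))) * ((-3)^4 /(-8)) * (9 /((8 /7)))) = 6561 /351232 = 0.02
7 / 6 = 1.17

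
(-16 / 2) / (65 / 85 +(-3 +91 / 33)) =-4488 / 293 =-15.32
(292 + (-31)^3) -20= -29519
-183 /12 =-15.25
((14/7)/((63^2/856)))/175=0.00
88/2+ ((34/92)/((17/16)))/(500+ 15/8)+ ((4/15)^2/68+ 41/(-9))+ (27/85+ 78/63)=6758586224/164835825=41.00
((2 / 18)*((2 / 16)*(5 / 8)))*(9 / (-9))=-5 / 576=-0.01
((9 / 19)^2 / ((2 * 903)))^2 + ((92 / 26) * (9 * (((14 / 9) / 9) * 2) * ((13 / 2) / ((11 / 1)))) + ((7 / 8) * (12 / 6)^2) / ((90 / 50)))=39506934505837 / 4675656316716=8.45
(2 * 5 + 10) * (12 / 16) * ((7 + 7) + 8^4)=61650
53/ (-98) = -53/ 98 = -0.54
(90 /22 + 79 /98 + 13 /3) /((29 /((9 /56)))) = 89553 /1750672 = 0.05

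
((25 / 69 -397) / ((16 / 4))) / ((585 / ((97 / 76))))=-0.22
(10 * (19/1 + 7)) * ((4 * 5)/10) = 520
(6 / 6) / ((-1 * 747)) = -1 / 747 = -0.00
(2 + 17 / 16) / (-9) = -49 / 144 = -0.34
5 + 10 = 15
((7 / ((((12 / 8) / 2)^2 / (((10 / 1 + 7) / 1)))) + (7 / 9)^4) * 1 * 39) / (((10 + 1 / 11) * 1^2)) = 198829631 / 242757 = 819.05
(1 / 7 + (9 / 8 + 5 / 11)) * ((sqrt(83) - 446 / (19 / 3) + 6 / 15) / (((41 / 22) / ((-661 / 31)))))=1166296823 / 845215 - 701321 * sqrt(83) / 35588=1200.35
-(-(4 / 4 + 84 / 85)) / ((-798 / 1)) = -169 / 67830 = -0.00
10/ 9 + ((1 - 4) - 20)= -197/ 9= -21.89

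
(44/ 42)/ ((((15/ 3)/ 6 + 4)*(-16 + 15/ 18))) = -264/ 18473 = -0.01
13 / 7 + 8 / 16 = 33 / 14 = 2.36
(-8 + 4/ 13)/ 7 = -100/ 91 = -1.10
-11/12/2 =-11/24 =-0.46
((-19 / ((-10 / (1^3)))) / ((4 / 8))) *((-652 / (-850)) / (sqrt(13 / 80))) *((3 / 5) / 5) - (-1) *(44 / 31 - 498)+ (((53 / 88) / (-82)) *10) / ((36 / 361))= -2002461487 / 4026528+ 74328 *sqrt(65) / 690625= -496.45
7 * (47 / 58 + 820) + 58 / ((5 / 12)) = 1706613 / 290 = 5884.87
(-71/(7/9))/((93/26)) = -25.52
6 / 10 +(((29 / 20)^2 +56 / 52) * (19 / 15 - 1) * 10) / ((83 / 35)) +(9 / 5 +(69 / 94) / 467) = 707745066 / 118414855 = 5.98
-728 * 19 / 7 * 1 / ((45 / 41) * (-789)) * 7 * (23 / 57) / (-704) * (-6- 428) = 3.97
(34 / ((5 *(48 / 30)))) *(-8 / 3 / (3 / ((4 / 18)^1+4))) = -15.95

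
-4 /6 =-2 /3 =-0.67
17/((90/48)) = 136/15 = 9.07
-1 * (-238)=238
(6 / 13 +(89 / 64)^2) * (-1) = -127549 / 53248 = -2.40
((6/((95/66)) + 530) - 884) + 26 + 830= 48086/95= 506.17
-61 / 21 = -2.90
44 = 44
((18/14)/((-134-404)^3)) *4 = -9/272511526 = -0.00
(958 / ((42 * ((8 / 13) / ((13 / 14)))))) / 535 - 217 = -272974489 / 1258320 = -216.94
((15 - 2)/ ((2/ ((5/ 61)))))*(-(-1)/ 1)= 65/ 122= 0.53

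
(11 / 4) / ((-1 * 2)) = -11 / 8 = -1.38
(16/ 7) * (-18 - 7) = -400/ 7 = -57.14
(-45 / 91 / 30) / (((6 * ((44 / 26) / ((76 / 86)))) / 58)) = -551 / 6622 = -0.08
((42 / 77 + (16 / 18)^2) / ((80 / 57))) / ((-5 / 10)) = -2261 / 1188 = -1.90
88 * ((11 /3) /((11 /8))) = 704 /3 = 234.67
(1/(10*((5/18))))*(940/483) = 564/805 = 0.70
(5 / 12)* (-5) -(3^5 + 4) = -2989 / 12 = -249.08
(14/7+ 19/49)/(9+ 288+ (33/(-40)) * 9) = 40/4851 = 0.01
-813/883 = -0.92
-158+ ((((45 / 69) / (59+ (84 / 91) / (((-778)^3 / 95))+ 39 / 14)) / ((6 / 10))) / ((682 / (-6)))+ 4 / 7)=-572100726054094421 / 3634030077376391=-157.43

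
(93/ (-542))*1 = -93/ 542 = -0.17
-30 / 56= -15 / 28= -0.54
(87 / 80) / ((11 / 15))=261 / 176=1.48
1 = 1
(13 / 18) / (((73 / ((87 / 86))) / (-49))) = -18473 / 37668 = -0.49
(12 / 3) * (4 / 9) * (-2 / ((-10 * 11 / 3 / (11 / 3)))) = 16 / 45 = 0.36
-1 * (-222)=222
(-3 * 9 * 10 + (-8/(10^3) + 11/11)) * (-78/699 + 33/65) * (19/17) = -225454418/1893125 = -119.09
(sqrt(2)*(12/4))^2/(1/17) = 306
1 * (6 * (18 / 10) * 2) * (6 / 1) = 648 / 5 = 129.60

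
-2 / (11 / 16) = -32 / 11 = -2.91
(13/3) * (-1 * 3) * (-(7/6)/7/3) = 13/18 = 0.72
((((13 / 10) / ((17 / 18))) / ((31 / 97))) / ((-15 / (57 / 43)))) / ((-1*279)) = 23959 / 17562275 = 0.00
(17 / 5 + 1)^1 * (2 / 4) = 11 / 5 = 2.20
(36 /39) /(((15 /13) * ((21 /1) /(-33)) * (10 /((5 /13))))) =-22 /455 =-0.05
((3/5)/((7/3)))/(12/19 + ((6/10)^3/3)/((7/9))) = 1425/4013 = 0.36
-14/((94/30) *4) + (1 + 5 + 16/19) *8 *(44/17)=4267525/30362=140.55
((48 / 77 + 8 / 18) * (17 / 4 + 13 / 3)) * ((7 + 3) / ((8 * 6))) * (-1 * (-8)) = 95275 / 6237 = 15.28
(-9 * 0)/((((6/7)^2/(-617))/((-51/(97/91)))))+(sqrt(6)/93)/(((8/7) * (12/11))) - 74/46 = -37/23+77 * sqrt(6)/8928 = -1.59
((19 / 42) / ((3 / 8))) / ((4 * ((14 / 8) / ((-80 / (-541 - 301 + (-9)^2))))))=6080 / 335601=0.02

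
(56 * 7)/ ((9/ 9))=392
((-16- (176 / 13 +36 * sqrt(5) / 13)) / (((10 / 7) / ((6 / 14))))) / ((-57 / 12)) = 216 * sqrt(5) / 1235 +2304 / 1235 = 2.26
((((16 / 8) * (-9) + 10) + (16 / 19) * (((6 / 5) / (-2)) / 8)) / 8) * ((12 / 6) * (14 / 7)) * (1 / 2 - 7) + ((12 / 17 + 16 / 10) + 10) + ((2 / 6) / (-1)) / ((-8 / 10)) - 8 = 599381 / 19380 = 30.93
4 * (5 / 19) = 20 / 19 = 1.05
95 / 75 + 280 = 4219 / 15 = 281.27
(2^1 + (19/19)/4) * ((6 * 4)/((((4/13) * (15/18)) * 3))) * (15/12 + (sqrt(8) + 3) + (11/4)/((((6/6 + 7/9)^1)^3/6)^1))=702 * sqrt(2)/5 + 20664423/40960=703.06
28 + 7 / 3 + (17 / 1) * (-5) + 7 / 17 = -2767 / 51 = -54.25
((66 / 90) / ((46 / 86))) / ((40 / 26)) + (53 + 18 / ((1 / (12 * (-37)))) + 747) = -49618651 / 6900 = -7191.11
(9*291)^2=6859161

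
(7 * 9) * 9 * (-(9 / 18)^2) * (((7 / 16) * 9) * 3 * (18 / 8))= -964467 / 256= -3767.45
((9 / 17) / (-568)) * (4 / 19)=-9 / 45866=-0.00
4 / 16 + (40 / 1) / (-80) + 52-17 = 139 / 4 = 34.75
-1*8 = -8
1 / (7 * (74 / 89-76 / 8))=-178 / 10801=-0.02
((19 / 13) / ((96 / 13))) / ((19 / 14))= 0.15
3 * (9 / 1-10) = -3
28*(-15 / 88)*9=-945 / 22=-42.95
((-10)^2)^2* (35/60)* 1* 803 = 14052500/3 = 4684166.67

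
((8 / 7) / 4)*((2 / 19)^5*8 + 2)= 9904908 / 17332693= 0.57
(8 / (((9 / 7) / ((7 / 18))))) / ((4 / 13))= 637 / 81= 7.86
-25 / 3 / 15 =-5 / 9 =-0.56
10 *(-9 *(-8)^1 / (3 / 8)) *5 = 9600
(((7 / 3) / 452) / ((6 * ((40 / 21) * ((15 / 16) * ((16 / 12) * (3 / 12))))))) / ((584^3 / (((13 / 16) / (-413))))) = -91 / 6373973210726400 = -0.00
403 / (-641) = -403 / 641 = -0.63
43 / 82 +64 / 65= 8043 / 5330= 1.51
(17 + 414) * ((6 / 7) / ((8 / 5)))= 6465 / 28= 230.89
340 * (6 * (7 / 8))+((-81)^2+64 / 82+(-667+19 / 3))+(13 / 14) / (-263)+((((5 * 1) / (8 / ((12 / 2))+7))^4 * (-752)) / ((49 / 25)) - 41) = 601972713749 / 79255050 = 7595.39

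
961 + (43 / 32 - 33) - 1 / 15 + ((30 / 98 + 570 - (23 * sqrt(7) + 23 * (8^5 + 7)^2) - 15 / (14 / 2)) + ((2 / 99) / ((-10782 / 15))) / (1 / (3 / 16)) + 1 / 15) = -2297318901189196099 / 92983968 - 23 * sqrt(7) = -24706612938.35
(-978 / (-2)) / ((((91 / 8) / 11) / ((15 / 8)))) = 80685 / 91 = 886.65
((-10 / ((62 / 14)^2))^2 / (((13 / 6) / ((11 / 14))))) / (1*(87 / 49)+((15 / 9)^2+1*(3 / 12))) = 1996671600 / 101724914629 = 0.02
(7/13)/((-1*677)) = -7/8801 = -0.00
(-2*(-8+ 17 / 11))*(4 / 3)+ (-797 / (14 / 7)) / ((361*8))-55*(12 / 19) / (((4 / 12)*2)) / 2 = -1711373 / 190608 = -8.98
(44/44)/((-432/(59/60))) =-59/25920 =-0.00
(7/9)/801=7/7209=0.00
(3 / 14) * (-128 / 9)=-64 / 21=-3.05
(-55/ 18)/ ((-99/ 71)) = 355/ 162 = 2.19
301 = 301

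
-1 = -1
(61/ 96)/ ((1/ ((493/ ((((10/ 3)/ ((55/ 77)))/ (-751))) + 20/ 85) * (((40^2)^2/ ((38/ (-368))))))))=8477414019520000/ 6783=1249803039882.06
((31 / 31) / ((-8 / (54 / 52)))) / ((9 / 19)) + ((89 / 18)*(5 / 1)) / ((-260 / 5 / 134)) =-119773 / 1872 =-63.98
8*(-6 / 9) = -16 / 3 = -5.33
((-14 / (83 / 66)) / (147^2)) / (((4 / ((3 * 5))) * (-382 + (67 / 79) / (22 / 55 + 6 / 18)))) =47795 / 9421900957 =0.00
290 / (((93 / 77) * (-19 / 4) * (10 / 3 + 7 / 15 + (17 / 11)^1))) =-350900 / 37107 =-9.46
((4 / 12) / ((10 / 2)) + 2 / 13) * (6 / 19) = 86 / 1235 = 0.07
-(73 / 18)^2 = -5329 / 324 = -16.45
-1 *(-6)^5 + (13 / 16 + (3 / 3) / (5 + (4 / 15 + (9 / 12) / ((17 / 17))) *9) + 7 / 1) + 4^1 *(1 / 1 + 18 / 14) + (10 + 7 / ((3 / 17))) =745745963 / 95088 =7842.69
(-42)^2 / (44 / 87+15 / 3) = 320.39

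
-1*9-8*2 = -25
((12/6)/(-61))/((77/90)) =-180/4697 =-0.04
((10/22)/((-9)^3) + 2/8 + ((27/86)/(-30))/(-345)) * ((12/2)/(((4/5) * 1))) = 49449833/26435970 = 1.87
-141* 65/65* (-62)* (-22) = -192324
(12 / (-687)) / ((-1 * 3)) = 4 / 687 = 0.01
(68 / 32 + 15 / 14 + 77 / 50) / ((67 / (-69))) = -457539 / 93800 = -4.88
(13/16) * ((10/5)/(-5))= -13/40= -0.32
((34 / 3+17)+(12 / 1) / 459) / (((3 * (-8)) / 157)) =-681223 / 3672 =-185.52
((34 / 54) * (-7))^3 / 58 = -1685159 / 1141614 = -1.48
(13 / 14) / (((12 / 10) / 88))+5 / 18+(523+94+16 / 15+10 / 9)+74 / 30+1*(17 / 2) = 220033 / 315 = 698.52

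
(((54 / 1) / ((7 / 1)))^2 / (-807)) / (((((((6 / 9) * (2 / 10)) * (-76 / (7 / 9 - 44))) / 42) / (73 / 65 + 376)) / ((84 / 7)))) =-27805684212 / 465101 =-59784.18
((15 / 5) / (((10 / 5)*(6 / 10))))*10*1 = 25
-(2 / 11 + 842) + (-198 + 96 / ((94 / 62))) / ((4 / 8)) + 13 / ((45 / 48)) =-8512484 / 7755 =-1097.68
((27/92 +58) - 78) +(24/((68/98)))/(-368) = -7742/391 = -19.80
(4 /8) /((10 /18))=9 /10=0.90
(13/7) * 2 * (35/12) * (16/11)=520/33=15.76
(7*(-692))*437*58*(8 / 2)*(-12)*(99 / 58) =10059166656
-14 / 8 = -1.75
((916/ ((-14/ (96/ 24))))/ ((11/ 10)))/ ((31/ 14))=-36640/ 341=-107.45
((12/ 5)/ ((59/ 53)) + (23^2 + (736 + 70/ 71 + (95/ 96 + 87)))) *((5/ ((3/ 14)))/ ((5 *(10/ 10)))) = 19087604137/ 3016080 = 6328.61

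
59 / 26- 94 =-2385 / 26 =-91.73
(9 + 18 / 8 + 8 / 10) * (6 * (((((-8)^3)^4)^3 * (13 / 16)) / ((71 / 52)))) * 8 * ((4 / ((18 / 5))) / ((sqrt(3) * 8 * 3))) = 3304329042988515538787790390512582656 * sqrt(3) / 1917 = 2985532492113486590291537000000000.00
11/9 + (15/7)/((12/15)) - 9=-1285/252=-5.10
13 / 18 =0.72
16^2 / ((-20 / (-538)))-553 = 31667 / 5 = 6333.40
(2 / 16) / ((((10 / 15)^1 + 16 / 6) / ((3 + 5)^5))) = 6144 / 5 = 1228.80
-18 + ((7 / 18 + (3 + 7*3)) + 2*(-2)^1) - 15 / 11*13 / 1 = -15.34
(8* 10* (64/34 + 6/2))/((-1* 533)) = -6640/9061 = -0.73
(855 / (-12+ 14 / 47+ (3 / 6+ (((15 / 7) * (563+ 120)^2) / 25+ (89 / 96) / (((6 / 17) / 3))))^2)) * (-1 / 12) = -151224192000 / 3394748932894504727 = -0.00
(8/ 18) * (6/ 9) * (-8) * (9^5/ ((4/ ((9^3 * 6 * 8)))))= -1224440064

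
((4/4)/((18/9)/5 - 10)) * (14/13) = -35/312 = -0.11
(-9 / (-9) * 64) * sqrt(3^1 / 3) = 64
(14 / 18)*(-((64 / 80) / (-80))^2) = -7 / 90000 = -0.00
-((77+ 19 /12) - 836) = 9089 /12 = 757.42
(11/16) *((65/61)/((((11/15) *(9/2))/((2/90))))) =65/13176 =0.00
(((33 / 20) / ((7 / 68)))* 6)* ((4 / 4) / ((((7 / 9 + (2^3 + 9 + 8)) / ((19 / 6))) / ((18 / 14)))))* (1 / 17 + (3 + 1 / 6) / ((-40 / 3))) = -12341241 / 4547200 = -2.71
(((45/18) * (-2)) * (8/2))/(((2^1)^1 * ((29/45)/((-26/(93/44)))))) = 171600/899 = 190.88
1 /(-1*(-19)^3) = 1 /6859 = 0.00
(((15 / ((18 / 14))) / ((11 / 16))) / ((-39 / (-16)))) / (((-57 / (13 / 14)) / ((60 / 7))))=-12800 / 13167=-0.97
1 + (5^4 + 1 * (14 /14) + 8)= 635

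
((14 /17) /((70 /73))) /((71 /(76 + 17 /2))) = 12337 /12070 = 1.02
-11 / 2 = -5.50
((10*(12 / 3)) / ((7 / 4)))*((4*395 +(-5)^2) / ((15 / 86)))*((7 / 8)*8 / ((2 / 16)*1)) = 11778560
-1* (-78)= 78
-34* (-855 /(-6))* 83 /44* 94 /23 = -18900345 /506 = -37352.46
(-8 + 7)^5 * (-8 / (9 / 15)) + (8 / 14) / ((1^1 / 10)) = 400 / 21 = 19.05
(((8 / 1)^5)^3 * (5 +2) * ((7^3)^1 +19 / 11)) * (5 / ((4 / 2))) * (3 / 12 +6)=14592718323843072000 / 11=1326610756713006545.45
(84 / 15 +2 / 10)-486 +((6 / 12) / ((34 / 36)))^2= -693484 / 1445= -479.92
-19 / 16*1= -1.19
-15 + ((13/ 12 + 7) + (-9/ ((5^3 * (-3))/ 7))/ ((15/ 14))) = -50699/ 7500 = -6.76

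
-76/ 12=-6.33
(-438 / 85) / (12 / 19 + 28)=-0.18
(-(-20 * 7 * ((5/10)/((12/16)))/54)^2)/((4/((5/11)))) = -24500/72171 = -0.34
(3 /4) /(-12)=-1 /16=-0.06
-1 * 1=-1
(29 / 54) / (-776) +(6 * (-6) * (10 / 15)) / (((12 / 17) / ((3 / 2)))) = -2137133 / 41904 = -51.00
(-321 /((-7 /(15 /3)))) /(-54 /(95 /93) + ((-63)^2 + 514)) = 152475 /2946041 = 0.05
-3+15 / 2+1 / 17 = 155 / 34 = 4.56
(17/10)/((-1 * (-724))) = 0.00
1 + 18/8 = 13/4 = 3.25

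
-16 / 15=-1.07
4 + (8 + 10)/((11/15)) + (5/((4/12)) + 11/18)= 44.16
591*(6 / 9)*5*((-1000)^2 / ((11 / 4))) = 7880000000 / 11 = 716363636.36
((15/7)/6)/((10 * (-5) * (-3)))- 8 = -3359/420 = -8.00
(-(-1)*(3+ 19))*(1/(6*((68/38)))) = 209/102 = 2.05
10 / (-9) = -10 / 9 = -1.11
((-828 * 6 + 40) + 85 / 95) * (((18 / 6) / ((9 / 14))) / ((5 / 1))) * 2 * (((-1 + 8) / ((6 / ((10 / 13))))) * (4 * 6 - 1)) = -189840.94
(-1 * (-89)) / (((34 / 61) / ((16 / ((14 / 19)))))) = 412604 / 119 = 3467.26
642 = 642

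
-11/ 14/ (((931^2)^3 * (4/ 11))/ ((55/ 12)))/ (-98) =6655/ 42883817056696069398336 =0.00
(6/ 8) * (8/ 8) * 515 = 1545/ 4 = 386.25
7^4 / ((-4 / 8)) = -4802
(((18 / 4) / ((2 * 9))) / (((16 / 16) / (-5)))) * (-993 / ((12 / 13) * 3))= 21515 / 48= 448.23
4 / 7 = 0.57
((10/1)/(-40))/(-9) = 1/36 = 0.03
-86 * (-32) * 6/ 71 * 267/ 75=1469568/ 1775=827.93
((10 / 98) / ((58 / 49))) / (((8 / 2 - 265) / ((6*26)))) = -130 / 2523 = -0.05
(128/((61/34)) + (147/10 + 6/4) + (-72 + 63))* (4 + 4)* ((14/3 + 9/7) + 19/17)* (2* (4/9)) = 3869756416/979965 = 3948.87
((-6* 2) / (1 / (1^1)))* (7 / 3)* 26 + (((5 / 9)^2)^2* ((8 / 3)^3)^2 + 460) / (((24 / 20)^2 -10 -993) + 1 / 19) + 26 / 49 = -20290402348684471 / 27872852289849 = -727.96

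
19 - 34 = -15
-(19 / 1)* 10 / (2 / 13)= -1235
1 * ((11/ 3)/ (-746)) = -11/ 2238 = -0.00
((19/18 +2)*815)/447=5.57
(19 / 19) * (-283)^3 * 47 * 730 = -777642565970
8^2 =64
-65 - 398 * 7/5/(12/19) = -28417/30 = -947.23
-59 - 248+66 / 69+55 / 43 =-304.76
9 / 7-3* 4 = -75 / 7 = -10.71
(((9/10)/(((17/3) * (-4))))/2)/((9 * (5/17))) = -3/400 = -0.01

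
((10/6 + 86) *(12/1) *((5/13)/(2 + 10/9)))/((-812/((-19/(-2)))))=-224865/147784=-1.52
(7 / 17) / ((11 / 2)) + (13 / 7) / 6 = 3019 / 7854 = 0.38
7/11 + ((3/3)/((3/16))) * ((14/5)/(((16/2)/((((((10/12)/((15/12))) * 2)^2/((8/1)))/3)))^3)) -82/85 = -36254777/110421630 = -0.33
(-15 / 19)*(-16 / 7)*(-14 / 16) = -30 / 19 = -1.58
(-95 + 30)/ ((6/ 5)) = -325/ 6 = -54.17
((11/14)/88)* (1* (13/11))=13/1232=0.01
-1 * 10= -10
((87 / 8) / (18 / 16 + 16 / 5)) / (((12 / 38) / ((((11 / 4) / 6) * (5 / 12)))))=1.52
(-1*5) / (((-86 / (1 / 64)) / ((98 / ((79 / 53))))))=12985 / 217408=0.06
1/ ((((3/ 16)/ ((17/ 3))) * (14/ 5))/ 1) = 680/ 63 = 10.79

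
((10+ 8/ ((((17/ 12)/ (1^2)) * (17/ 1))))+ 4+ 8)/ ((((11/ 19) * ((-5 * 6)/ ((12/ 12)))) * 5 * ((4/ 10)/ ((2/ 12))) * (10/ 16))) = -0.17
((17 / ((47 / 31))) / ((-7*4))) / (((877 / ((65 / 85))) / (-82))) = 16523 / 577066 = 0.03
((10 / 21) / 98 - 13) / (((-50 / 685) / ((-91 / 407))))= -11907766 / 299145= -39.81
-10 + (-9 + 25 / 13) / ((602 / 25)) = -10.29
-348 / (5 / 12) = -4176 / 5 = -835.20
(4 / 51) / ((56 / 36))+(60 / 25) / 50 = 1464 / 14875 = 0.10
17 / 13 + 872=11353 / 13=873.31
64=64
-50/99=-0.51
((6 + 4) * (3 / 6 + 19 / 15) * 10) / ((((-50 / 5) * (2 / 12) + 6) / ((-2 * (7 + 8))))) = -15900 / 13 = -1223.08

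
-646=-646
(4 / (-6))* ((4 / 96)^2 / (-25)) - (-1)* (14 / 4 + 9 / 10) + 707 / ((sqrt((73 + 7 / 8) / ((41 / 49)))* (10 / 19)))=95041 / 21600 + 1919* sqrt(48462) / 2955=147.36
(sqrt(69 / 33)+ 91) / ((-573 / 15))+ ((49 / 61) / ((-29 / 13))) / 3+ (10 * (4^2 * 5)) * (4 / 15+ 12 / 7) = 11226858656 / 7095459 - 5 * sqrt(253) / 2101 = 1582.22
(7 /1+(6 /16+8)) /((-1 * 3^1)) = -41 /8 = -5.12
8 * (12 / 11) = 96 / 11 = 8.73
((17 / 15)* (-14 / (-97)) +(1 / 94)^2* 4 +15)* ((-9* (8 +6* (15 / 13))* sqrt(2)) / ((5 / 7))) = -2047022124* sqrt(2) / 717925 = -4032.35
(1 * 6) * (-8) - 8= -56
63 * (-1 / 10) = -63 / 10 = -6.30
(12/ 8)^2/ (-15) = -3/ 20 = -0.15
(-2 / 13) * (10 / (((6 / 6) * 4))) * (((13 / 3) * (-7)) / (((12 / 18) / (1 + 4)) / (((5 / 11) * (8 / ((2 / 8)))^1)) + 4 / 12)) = 14000 / 411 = 34.06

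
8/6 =4/3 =1.33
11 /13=0.85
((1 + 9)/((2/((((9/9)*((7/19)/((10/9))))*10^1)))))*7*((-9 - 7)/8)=-232.11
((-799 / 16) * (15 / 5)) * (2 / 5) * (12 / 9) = -799 / 10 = -79.90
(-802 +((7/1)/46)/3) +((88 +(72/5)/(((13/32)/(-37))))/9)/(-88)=-800.40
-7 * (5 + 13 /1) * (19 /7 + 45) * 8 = -48096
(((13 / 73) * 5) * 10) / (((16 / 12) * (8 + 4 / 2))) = 195 / 292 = 0.67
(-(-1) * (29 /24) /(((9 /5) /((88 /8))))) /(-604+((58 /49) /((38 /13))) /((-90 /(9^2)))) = -7424725 /607676364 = -0.01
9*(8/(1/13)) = 936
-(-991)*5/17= 4955/17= 291.47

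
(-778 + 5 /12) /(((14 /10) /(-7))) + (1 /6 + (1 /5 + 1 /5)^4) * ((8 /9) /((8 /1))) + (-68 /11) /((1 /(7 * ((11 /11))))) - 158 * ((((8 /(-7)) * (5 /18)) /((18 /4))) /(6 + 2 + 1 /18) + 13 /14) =3699.33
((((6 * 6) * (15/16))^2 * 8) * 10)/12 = 30375/4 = 7593.75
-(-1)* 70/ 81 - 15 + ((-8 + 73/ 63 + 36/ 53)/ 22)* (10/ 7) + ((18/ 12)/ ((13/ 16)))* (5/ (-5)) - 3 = -583033571/ 30081051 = -19.38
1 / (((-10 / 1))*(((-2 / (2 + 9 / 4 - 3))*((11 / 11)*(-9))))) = -1 / 144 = -0.01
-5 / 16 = -0.31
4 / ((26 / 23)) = 46 / 13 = 3.54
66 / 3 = 22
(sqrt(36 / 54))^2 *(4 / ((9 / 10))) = 80 / 27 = 2.96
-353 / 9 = -39.22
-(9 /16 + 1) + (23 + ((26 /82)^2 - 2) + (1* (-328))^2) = 2894104759 /26896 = 107603.54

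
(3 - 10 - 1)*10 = -80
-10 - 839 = -849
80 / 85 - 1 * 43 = -715 / 17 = -42.06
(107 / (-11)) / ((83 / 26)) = -2782 / 913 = -3.05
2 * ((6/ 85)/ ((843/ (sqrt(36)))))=24/ 23885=0.00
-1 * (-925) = 925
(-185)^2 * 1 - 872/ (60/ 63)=166547/ 5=33309.40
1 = 1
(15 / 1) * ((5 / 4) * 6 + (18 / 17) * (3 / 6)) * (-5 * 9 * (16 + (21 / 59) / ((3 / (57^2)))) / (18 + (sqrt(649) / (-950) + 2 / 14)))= -120110.86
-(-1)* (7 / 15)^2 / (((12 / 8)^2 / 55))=2156 / 405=5.32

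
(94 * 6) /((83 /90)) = 50760 /83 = 611.57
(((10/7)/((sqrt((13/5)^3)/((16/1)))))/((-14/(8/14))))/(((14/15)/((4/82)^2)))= -48000 * sqrt(65)/682097689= -0.00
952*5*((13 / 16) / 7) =1105 / 2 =552.50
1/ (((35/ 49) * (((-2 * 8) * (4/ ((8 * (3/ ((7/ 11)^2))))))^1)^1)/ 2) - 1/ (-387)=-140341/ 54180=-2.59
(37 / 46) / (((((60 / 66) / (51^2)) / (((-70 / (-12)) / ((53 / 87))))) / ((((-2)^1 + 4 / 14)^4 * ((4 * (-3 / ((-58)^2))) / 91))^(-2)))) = 806208525175445891407909 / 4193181499392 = 192266546366.37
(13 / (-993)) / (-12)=13 / 11916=0.00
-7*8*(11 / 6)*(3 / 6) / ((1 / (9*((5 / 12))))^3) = -86625 / 32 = -2707.03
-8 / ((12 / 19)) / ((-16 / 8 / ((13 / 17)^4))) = 542659 / 250563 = 2.17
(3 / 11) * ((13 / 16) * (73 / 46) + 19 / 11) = 73269 / 89056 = 0.82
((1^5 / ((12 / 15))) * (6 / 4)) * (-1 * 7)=-105 / 8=-13.12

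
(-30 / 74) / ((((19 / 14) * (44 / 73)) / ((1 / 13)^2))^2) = -3916815 / 184640810068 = -0.00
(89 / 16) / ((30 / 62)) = 2759 / 240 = 11.50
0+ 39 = 39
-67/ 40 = -1.68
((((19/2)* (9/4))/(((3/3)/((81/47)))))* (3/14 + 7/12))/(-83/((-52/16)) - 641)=-0.05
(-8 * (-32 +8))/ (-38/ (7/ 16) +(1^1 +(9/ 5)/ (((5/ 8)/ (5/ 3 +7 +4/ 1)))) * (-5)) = -0.70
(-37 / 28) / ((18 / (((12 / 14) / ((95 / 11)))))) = -407 / 55860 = -0.01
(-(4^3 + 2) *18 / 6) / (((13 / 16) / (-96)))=23394.46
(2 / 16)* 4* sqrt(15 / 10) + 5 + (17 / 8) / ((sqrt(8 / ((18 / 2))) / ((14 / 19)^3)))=6.51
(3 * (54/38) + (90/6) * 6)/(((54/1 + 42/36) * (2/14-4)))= -2786/6289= -0.44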